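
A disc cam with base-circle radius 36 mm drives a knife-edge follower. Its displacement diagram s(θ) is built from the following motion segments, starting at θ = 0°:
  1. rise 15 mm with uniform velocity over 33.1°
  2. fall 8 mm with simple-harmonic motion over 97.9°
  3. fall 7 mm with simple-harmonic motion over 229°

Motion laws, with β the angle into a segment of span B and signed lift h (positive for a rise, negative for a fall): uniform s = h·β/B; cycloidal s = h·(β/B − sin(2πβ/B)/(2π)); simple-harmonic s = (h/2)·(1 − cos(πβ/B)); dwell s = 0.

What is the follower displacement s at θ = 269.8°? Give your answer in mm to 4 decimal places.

seg 1 [0°–33.1°] uniform, h=15: full span → s += 15 → s = 15.0000
seg 2 [33.1°–131°] simple-harmonic, h=-8: full span → s += -8 → s = 7.0000
seg 3 [131°–360°] simple-harmonic, h=-7: θ=269.8° here. β=138.8, B=229. -7/2·(1 − cos(π·0.6061)) = -4.6453 → s = 2.3547

2.3547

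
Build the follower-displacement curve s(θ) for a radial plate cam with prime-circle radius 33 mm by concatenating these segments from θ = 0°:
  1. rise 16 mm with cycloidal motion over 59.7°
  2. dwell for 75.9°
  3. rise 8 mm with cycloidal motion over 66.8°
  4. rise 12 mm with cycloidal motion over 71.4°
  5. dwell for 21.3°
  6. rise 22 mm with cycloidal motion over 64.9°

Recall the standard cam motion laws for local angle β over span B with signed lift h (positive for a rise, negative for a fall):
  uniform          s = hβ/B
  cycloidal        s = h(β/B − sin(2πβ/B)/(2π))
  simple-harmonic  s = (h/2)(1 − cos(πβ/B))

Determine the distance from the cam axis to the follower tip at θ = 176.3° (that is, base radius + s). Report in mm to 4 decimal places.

seg 1 [0°–59.7°] cycloidal, h=16: full span → s += 16 → s = 16.0000
seg 2 [59.7°–135.6°] dwell: s stays 16.0000
seg 3 [135.6°–202.4°] cycloidal, h=8: θ=176.3° here. β=40.7, B=66.8. 8·(0.6093 − sin(2π·0.6093)/(2π)) = 5.6814 → s = 21.6814
radial distance = base radius + s = 33 + 21.6814 = 54.6814

54.6814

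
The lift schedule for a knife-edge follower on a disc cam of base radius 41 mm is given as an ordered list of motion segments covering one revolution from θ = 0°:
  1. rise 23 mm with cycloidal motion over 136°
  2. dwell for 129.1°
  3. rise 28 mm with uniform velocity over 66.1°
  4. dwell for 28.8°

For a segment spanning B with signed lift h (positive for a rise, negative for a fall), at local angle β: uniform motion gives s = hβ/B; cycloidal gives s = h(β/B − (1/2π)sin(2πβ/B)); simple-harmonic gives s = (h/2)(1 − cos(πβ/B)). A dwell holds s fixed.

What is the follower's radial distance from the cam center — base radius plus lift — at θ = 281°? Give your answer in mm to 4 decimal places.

seg 1 [0°–136°] cycloidal, h=23: full span → s += 23 → s = 23.0000
seg 2 [136°–265.1°] dwell: s stays 23.0000
seg 3 [265.1°–331.2°] uniform, h=28: θ=281° here. β=15.9, B=66.1. 28·15.9/66.1 = 6.7352 → s = 29.7352
radial distance = base radius + s = 41 + 29.7352 = 70.7352

70.7352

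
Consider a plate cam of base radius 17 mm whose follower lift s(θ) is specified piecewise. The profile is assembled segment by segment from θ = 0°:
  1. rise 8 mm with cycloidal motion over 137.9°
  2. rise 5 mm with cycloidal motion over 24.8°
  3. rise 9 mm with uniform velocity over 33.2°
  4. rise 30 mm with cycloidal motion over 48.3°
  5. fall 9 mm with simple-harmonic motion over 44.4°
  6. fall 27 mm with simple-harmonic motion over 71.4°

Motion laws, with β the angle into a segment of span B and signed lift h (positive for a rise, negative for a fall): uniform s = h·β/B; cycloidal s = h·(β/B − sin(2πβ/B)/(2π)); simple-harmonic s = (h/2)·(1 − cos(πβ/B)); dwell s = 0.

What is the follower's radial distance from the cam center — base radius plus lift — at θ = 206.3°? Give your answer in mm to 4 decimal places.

seg 1 [0°–137.9°] cycloidal, h=8: full span → s += 8 → s = 8.0000
seg 2 [137.9°–162.7°] cycloidal, h=5: full span → s += 5 → s = 13.0000
seg 3 [162.7°–195.9°] uniform, h=9: full span → s += 9 → s = 22.0000
seg 4 [195.9°–244.2°] cycloidal, h=30: θ=206.3° here. β=10.4, B=48.3. 30·(0.2153 − sin(2π·0.2153)/(2π)) = 1.7979 → s = 23.7979
radial distance = base radius + s = 17 + 23.7979 = 40.7979

40.7979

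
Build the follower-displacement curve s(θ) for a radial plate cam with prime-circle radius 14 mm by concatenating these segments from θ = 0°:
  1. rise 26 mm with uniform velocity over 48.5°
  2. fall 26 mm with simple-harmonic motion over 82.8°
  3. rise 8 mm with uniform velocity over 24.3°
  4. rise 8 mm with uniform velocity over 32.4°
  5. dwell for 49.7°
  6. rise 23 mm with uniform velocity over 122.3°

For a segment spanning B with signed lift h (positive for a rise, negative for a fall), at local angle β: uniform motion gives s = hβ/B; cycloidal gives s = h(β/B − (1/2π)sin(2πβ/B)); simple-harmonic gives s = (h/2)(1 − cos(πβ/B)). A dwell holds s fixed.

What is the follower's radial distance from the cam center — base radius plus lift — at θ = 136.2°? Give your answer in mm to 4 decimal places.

seg 1 [0°–48.5°] uniform, h=26: full span → s += 26 → s = 26.0000
seg 2 [48.5°–131.3°] simple-harmonic, h=-26: full span → s += -26 → s = 0.0000
seg 3 [131.3°–155.6°] uniform, h=8: θ=136.2° here. β=4.9, B=24.3. 8·4.9/24.3 = 1.6132 → s = 1.6132
radial distance = base radius + s = 14 + 1.6132 = 15.6132

15.6132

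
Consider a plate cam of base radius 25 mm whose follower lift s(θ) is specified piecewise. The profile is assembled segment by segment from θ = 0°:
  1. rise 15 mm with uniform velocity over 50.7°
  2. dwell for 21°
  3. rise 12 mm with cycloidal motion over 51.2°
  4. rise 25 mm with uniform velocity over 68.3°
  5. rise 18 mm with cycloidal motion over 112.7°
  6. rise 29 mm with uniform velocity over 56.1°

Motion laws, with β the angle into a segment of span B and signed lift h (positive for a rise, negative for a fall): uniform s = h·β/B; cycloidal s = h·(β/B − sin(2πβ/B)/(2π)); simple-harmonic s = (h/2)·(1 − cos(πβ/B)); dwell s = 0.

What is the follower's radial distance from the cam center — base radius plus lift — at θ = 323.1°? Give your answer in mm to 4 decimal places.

seg 1 [0°–50.7°] uniform, h=15: full span → s += 15 → s = 15.0000
seg 2 [50.7°–71.7°] dwell: s stays 15.0000
seg 3 [71.7°–122.9°] cycloidal, h=12: full span → s += 12 → s = 27.0000
seg 4 [122.9°–191.2°] uniform, h=25: full span → s += 25 → s = 52.0000
seg 5 [191.2°–303.9°] cycloidal, h=18: full span → s += 18 → s = 70.0000
seg 6 [303.9°–360°] uniform, h=29: θ=323.1° here. β=19.2, B=56.1. 29·19.2/56.1 = 9.9251 → s = 79.9251
radial distance = base radius + s = 25 + 79.9251 = 104.9251

104.9251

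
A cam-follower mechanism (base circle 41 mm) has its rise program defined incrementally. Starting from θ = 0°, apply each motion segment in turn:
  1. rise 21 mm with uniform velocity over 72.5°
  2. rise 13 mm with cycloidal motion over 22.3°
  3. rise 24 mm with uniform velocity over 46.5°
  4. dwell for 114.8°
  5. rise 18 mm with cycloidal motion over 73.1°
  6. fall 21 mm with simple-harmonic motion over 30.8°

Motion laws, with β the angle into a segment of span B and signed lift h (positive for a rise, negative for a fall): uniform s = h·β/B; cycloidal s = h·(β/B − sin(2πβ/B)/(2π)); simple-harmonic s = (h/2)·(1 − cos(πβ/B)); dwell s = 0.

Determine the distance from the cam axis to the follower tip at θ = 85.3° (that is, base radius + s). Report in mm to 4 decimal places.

seg 1 [0°–72.5°] uniform, h=21: full span → s += 21 → s = 21.0000
seg 2 [72.5°–94.8°] cycloidal, h=13: θ=85.3° here. β=12.8, B=22.3. 13·(0.5740 − sin(2π·0.5740)/(2π)) = 8.3895 → s = 29.3895
radial distance = base radius + s = 41 + 29.3895 = 70.3895

70.3895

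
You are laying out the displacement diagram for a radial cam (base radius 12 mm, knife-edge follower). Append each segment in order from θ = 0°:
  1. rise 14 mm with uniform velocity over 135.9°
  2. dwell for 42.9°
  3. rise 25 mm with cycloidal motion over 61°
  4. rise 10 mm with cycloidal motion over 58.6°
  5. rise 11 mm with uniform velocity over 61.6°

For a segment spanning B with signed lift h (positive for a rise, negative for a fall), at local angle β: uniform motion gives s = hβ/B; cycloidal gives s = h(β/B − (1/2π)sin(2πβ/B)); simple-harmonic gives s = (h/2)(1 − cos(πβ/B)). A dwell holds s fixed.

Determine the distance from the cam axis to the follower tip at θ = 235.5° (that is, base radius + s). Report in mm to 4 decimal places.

seg 1 [0°–135.9°] uniform, h=14: full span → s += 14 → s = 14.0000
seg 2 [135.9°–178.8°] dwell: s stays 14.0000
seg 3 [178.8°–239.8°] cycloidal, h=25: θ=235.5° here. β=56.7, B=61. 25·(0.9295 − sin(2π·0.9295)/(2π)) = 24.9429 → s = 38.9429
radial distance = base radius + s = 12 + 38.9429 = 50.9429

50.9429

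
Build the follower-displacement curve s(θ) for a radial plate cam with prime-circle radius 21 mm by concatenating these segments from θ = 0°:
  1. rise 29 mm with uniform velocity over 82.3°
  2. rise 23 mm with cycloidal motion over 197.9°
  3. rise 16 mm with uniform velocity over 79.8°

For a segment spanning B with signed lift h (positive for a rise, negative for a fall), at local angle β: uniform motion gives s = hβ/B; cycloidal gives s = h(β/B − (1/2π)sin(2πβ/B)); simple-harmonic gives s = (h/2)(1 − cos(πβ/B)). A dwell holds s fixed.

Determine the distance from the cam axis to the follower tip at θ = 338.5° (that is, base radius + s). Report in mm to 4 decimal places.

seg 1 [0°–82.3°] uniform, h=29: full span → s += 29 → s = 29.0000
seg 2 [82.3°–280.2°] cycloidal, h=23: full span → s += 23 → s = 52.0000
seg 3 [280.2°–360°] uniform, h=16: θ=338.5° here. β=58.3, B=79.8. 16·58.3/79.8 = 11.6892 → s = 63.6892
radial distance = base radius + s = 21 + 63.6892 = 84.6892

84.6892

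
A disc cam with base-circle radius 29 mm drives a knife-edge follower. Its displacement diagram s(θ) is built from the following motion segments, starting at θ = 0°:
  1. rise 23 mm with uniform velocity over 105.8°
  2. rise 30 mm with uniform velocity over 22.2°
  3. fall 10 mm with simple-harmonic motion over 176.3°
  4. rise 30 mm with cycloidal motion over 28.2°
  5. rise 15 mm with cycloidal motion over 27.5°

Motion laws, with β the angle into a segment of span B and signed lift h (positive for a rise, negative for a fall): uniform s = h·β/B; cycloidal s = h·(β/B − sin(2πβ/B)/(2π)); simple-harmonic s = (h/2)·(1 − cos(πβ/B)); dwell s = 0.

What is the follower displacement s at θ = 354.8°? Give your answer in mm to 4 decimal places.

seg 1 [0°–105.8°] uniform, h=23: full span → s += 23 → s = 23.0000
seg 2 [105.8°–128°] uniform, h=30: full span → s += 30 → s = 53.0000
seg 3 [128°–304.3°] simple-harmonic, h=-10: full span → s += -10 → s = 43.0000
seg 4 [304.3°–332.5°] cycloidal, h=30: full span → s += 30 → s = 73.0000
seg 5 [332.5°–360°] cycloidal, h=15: θ=354.8° here. β=22.3, B=27.5. 15·(0.8109 − sin(2π·0.8109)/(2π)) = 14.3783 → s = 87.3783

87.3783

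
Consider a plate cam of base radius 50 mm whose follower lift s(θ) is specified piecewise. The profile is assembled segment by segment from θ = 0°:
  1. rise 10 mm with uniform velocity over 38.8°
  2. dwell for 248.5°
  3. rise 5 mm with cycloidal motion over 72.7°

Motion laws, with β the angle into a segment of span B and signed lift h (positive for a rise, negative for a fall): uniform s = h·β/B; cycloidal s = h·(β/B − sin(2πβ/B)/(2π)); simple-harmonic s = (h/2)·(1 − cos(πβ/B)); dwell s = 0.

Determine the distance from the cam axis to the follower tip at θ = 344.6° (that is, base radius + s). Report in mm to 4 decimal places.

seg 1 [0°–38.8°] uniform, h=10: full span → s += 10 → s = 10.0000
seg 2 [38.8°–287.3°] dwell: s stays 10.0000
seg 3 [287.3°–360°] cycloidal, h=5: θ=344.6° here. β=57.3, B=72.7. 5·(0.7882 − sin(2π·0.7882)/(2π)) = 4.7139 → s = 14.7139
radial distance = base radius + s = 50 + 14.7139 = 64.7139

64.7139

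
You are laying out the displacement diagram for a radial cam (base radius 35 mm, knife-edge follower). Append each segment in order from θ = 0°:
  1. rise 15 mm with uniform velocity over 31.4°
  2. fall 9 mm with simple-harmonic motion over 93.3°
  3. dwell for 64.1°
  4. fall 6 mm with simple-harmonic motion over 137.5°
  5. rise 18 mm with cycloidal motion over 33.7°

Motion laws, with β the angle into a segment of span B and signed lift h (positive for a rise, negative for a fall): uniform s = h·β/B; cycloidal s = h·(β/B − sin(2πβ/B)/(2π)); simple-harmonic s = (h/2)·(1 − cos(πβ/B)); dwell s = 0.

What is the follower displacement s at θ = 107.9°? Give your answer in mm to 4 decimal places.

seg 1 [0°–31.4°] uniform, h=15: full span → s += 15 → s = 15.0000
seg 2 [31.4°–124.7°] simple-harmonic, h=-9: θ=107.9° here. β=76.5, B=93.3. -9/2·(1 − cos(π·0.8199)) = -8.2990 → s = 6.7010

6.7010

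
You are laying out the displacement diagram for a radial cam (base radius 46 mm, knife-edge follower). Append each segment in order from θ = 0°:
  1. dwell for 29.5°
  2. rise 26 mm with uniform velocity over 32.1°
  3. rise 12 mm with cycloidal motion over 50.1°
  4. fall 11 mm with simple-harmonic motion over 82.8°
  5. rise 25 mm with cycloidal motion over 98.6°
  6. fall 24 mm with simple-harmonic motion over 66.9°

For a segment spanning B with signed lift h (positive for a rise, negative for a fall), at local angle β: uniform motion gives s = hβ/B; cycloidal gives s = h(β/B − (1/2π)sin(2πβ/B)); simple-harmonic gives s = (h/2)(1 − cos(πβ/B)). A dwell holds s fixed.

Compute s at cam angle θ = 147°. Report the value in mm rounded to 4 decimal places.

seg 1 [0°–29.5°] dwell: s stays 0.0000
seg 2 [29.5°–61.6°] uniform, h=26: full span → s += 26 → s = 26.0000
seg 3 [61.6°–111.7°] cycloidal, h=12: full span → s += 12 → s = 38.0000
seg 4 [111.7°–194.5°] simple-harmonic, h=-11: θ=147° here. β=35.3, B=82.8. -11/2·(1 − cos(π·0.4263)) = -4.2384 → s = 33.7616

33.7616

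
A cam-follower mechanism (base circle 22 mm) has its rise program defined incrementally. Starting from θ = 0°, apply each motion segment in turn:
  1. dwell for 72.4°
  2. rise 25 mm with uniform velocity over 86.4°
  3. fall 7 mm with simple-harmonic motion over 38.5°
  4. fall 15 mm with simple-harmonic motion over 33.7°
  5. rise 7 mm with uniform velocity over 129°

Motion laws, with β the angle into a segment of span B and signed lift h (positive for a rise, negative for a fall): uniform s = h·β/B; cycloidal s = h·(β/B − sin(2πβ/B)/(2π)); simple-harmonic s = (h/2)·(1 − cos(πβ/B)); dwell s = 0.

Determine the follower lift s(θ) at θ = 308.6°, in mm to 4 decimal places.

seg 1 [0°–72.4°] dwell: s stays 0.0000
seg 2 [72.4°–158.8°] uniform, h=25: full span → s += 25 → s = 25.0000
seg 3 [158.8°–197.3°] simple-harmonic, h=-7: full span → s += -7 → s = 18.0000
seg 4 [197.3°–231°] simple-harmonic, h=-15: full span → s += -15 → s = 3.0000
seg 5 [231°–360°] uniform, h=7: θ=308.6° here. β=77.6, B=129. 7·77.6/129 = 4.2109 → s = 7.2109

7.2109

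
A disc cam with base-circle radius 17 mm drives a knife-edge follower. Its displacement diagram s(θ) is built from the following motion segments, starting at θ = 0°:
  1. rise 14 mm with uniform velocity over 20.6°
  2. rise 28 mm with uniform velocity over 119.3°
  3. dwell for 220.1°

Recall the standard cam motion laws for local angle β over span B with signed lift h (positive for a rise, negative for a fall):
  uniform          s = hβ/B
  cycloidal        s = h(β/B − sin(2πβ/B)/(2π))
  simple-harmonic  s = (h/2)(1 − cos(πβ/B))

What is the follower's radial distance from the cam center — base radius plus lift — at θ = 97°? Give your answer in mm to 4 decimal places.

seg 1 [0°–20.6°] uniform, h=14: full span → s += 14 → s = 14.0000
seg 2 [20.6°–139.9°] uniform, h=28: θ=97° here. β=76.4, B=119.3. 28·76.4/119.3 = 17.9313 → s = 31.9313
radial distance = base radius + s = 17 + 31.9313 = 48.9313

48.9313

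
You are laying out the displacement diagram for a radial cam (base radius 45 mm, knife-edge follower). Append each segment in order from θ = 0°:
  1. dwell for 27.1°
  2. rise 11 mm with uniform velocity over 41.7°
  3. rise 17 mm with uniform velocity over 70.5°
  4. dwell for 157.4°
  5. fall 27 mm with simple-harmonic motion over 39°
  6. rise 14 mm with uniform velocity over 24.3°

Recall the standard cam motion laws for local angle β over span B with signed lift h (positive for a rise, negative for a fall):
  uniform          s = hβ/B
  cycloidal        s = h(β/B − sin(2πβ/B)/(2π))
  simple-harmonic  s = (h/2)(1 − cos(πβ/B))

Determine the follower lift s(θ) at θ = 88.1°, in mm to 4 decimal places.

seg 1 [0°–27.1°] dwell: s stays 0.0000
seg 2 [27.1°–68.8°] uniform, h=11: full span → s += 11 → s = 11.0000
seg 3 [68.8°–139.3°] uniform, h=17: θ=88.1° here. β=19.3, B=70.5. 17·19.3/70.5 = 4.6539 → s = 15.6539

15.6539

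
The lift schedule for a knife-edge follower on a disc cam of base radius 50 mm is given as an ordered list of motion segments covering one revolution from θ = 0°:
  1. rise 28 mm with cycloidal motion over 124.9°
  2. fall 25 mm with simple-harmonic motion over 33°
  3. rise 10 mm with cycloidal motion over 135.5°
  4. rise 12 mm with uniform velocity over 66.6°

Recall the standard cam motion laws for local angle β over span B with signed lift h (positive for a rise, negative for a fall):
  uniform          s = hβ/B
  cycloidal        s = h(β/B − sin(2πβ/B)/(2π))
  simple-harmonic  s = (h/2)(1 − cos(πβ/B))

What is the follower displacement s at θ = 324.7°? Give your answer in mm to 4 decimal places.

seg 1 [0°–124.9°] cycloidal, h=28: full span → s += 28 → s = 28.0000
seg 2 [124.9°–157.9°] simple-harmonic, h=-25: full span → s += -25 → s = 3.0000
seg 3 [157.9°–293.4°] cycloidal, h=10: full span → s += 10 → s = 13.0000
seg 4 [293.4°–360°] uniform, h=12: θ=324.7° here. β=31.3, B=66.6. 12·31.3/66.6 = 5.6396 → s = 18.6396

18.6396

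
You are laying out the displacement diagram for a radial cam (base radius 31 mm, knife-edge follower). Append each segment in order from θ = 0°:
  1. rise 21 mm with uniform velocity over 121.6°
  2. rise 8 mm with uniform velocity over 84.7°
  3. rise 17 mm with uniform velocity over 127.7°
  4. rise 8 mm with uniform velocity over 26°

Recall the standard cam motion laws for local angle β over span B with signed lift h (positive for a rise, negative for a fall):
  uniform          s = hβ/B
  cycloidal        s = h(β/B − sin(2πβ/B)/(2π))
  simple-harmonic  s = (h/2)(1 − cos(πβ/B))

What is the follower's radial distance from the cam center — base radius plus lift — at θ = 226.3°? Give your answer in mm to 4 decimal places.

seg 1 [0°–121.6°] uniform, h=21: full span → s += 21 → s = 21.0000
seg 2 [121.6°–206.3°] uniform, h=8: full span → s += 8 → s = 29.0000
seg 3 [206.3°–334°] uniform, h=17: θ=226.3° here. β=20, B=127.7. 17·20/127.7 = 2.6625 → s = 31.6625
radial distance = base radius + s = 31 + 31.6625 = 62.6625

62.6625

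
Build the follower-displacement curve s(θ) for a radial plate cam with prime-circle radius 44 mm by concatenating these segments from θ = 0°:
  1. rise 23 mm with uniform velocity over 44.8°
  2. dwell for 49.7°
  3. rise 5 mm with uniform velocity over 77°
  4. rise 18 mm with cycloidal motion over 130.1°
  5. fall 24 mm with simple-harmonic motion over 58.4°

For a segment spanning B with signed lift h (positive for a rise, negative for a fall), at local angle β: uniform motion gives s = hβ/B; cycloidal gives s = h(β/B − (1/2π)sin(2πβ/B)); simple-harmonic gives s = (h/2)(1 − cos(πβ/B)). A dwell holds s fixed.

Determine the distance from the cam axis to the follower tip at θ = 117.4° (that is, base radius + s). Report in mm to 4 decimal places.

seg 1 [0°–44.8°] uniform, h=23: full span → s += 23 → s = 23.0000
seg 2 [44.8°–94.5°] dwell: s stays 23.0000
seg 3 [94.5°–171.5°] uniform, h=5: θ=117.4° here. β=22.9, B=77. 5·22.9/77 = 1.4870 → s = 24.4870
radial distance = base radius + s = 44 + 24.4870 = 68.4870

68.4870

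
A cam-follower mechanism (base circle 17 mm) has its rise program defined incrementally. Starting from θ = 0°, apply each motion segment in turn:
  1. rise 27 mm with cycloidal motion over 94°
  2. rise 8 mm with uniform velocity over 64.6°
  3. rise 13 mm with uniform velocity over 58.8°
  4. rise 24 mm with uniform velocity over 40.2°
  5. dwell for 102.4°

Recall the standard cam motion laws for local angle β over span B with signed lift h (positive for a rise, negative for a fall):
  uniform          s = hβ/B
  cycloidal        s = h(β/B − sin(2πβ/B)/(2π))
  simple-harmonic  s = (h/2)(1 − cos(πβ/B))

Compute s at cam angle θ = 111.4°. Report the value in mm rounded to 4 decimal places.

seg 1 [0°–94°] cycloidal, h=27: full span → s += 27 → s = 27.0000
seg 2 [94°–158.6°] uniform, h=8: θ=111.4° here. β=17.4, B=64.6. 8·17.4/64.6 = 2.1548 → s = 29.1548

29.1548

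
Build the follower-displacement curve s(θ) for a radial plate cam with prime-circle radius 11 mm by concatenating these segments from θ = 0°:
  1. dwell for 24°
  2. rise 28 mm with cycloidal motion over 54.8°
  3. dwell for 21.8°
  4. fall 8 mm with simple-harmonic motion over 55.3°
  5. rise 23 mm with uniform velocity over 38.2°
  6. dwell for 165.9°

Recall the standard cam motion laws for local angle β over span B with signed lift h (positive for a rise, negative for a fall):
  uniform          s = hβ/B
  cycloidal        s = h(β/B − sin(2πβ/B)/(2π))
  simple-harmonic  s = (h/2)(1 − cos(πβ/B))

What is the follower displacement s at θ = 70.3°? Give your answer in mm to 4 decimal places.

seg 1 [0°–24°] dwell: s stays 0.0000
seg 2 [24°–78.8°] cycloidal, h=28: θ=70.3° here. β=46.3, B=54.8. 28·(0.8449 − sin(2π·0.8449)/(2π)) = 27.3444 → s = 27.3444

27.3444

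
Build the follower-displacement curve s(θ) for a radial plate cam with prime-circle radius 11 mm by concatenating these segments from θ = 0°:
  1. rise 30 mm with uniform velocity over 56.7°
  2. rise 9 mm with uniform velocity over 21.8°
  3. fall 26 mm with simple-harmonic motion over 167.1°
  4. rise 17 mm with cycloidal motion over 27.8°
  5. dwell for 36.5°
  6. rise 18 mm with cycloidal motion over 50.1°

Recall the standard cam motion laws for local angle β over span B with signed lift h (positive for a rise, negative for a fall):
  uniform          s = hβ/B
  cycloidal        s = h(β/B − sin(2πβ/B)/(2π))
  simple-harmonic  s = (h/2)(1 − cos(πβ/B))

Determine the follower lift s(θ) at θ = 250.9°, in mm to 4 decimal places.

seg 1 [0°–56.7°] uniform, h=30: full span → s += 30 → s = 30.0000
seg 2 [56.7°–78.5°] uniform, h=9: full span → s += 9 → s = 39.0000
seg 3 [78.5°–245.6°] simple-harmonic, h=-26: full span → s += -26 → s = 13.0000
seg 4 [245.6°–273.4°] cycloidal, h=17: θ=250.9° here. β=5.3, B=27.8. 17·(0.1906 − sin(2π·0.1906)/(2π)) = 0.7213 → s = 13.7213

13.7213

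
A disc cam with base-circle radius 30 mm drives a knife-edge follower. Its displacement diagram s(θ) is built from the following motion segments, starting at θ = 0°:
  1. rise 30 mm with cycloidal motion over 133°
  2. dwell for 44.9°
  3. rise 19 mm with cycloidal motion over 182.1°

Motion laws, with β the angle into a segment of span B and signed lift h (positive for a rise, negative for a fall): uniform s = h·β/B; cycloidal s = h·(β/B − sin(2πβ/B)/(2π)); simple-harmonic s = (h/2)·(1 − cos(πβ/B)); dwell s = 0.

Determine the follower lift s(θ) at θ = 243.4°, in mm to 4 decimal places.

seg 1 [0°–133°] cycloidal, h=30: full span → s += 30 → s = 30.0000
seg 2 [133°–177.9°] dwell: s stays 30.0000
seg 3 [177.9°–360°] cycloidal, h=19: θ=243.4° here. β=65.5, B=182.1. 19·(0.3597 − sin(2π·0.3597)/(2π)) = 4.5004 → s = 34.5004

34.5004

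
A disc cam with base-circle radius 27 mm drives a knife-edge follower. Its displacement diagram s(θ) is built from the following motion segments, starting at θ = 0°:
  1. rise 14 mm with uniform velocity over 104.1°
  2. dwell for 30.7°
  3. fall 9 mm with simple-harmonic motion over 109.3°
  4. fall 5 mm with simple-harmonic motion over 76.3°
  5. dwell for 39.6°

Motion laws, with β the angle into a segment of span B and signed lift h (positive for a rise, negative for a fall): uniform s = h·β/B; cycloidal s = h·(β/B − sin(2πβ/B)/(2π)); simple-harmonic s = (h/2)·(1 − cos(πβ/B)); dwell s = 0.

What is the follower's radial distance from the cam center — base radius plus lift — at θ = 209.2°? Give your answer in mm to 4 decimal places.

seg 1 [0°–104.1°] uniform, h=14: full span → s += 14 → s = 14.0000
seg 2 [104.1°–134.8°] dwell: s stays 14.0000
seg 3 [134.8°–244.1°] simple-harmonic, h=-9: θ=209.2° here. β=74.4, B=109.3. -9/2·(1 − cos(π·0.6807)) = -6.9195 → s = 7.0805
radial distance = base radius + s = 27 + 7.0805 = 34.0805

34.0805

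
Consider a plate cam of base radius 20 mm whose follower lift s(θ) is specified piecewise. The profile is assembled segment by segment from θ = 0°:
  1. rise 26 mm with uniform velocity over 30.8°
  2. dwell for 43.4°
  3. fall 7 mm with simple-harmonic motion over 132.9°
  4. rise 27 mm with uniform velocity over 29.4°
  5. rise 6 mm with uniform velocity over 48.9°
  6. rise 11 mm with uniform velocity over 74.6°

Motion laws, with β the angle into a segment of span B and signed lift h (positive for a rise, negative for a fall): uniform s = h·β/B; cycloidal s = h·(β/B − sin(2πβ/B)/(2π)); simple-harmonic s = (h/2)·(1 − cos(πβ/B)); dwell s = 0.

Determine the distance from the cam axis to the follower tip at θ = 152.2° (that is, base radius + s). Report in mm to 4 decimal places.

seg 1 [0°–30.8°] uniform, h=26: full span → s += 26 → s = 26.0000
seg 2 [30.8°–74.2°] dwell: s stays 26.0000
seg 3 [74.2°–207.1°] simple-harmonic, h=-7: θ=152.2° here. β=78, B=132.9. -7/2·(1 − cos(π·0.5869)) = -4.4438 → s = 21.5562
radial distance = base radius + s = 20 + 21.5562 = 41.5562

41.5562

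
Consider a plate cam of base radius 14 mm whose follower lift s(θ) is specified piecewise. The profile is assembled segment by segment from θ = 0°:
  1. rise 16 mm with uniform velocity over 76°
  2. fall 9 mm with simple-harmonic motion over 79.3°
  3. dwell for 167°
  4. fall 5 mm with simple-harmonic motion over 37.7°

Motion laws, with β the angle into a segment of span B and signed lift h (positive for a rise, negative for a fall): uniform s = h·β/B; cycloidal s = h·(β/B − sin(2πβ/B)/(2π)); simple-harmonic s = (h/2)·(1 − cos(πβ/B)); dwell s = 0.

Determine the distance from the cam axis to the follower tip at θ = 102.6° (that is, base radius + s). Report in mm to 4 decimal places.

seg 1 [0°–76°] uniform, h=16: full span → s += 16 → s = 16.0000
seg 2 [76°–155.3°] simple-harmonic, h=-9: θ=102.6° here. β=26.6, B=79.3. -9/2·(1 − cos(π·0.3354)) = -2.2758 → s = 13.7242
radial distance = base radius + s = 14 + 13.7242 = 27.7242

27.7242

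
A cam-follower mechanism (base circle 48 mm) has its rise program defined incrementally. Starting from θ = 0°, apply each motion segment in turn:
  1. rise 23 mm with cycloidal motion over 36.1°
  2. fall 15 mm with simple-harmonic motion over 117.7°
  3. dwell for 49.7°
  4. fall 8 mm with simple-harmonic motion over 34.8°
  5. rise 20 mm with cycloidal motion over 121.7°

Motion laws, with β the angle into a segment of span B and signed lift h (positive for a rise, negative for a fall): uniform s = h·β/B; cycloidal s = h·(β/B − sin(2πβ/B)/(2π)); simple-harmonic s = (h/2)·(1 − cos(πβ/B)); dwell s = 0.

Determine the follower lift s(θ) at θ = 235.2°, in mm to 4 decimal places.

seg 1 [0°–36.1°] cycloidal, h=23: full span → s += 23 → s = 23.0000
seg 2 [36.1°–153.8°] simple-harmonic, h=-15: full span → s += -15 → s = 8.0000
seg 3 [153.8°–203.5°] dwell: s stays 8.0000
seg 4 [203.5°–238.3°] simple-harmonic, h=-8: θ=235.2° here. β=31.7, B=34.8. -8/2·(1 − cos(π·0.9109)) = -7.8444 → s = 0.1556

0.1556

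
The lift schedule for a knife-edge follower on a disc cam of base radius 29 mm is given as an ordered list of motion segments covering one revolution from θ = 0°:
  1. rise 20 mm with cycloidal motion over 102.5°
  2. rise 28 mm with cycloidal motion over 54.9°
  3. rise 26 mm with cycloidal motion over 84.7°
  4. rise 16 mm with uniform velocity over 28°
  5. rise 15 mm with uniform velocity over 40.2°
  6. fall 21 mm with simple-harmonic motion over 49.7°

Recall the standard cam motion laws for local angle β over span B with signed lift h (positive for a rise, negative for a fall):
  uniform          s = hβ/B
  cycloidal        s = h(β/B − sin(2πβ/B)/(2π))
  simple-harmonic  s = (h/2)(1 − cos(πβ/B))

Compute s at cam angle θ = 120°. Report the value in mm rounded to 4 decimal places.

seg 1 [0°–102.5°] cycloidal, h=20: full span → s += 20 → s = 20.0000
seg 2 [102.5°–157.4°] cycloidal, h=28: θ=120° here. β=17.5, B=54.9. 28·(0.3188 − sin(2π·0.3188)/(2π)) = 4.8785 → s = 24.8785

24.8785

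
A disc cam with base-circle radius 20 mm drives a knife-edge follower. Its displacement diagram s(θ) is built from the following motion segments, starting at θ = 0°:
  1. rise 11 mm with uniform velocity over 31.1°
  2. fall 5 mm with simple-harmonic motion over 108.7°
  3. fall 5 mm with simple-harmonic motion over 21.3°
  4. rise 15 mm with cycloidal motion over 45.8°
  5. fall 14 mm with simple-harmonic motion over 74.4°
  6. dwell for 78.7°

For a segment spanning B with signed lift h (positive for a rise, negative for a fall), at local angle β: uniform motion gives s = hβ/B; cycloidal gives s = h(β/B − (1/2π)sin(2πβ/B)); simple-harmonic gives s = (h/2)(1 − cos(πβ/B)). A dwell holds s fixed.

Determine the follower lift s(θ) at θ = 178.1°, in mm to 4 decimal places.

seg 1 [0°–31.1°] uniform, h=11: full span → s += 11 → s = 11.0000
seg 2 [31.1°–139.8°] simple-harmonic, h=-5: full span → s += -5 → s = 6.0000
seg 3 [139.8°–161.1°] simple-harmonic, h=-5: full span → s += -5 → s = 1.0000
seg 4 [161.1°–206.9°] cycloidal, h=15: θ=178.1° here. β=17, B=45.8. 15·(0.3712 − sin(2π·0.3712)/(2π)) = 3.8396 → s = 4.8396

4.8396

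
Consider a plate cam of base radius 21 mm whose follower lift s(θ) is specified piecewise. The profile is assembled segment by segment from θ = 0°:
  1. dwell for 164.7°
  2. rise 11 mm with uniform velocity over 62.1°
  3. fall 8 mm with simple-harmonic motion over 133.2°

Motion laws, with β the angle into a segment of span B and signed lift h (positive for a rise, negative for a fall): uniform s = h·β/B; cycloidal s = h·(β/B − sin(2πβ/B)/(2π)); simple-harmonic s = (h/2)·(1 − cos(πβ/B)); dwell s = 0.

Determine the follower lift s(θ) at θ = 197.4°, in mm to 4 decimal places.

seg 1 [0°–164.7°] dwell: s stays 0.0000
seg 2 [164.7°–226.8°] uniform, h=11: θ=197.4° here. β=32.7, B=62.1. 11·32.7/62.1 = 5.7923 → s = 5.7923

5.7923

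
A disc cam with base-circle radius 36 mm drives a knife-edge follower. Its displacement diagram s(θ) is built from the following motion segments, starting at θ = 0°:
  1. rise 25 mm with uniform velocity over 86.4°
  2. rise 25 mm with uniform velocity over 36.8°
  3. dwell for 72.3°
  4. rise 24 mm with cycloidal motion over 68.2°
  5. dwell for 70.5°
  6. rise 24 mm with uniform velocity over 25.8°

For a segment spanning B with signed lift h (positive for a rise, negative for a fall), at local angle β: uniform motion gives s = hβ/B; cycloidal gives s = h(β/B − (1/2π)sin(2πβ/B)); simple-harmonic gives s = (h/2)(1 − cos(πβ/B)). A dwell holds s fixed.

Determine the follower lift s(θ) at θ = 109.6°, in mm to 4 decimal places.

seg 1 [0°–86.4°] uniform, h=25: full span → s += 25 → s = 25.0000
seg 2 [86.4°–123.2°] uniform, h=25: θ=109.6° here. β=23.2, B=36.8. 25·23.2/36.8 = 15.7609 → s = 40.7609

40.7609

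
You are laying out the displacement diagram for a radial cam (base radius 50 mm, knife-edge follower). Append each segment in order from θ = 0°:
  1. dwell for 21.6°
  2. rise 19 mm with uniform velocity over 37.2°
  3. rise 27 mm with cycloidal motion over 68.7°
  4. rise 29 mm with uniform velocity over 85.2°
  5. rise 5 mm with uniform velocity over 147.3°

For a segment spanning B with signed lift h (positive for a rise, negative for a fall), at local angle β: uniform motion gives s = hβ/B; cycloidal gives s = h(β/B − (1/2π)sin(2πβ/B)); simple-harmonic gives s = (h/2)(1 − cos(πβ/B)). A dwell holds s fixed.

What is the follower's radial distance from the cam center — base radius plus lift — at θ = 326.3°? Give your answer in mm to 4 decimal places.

seg 1 [0°–21.6°] dwell: s stays 0.0000
seg 2 [21.6°–58.8°] uniform, h=19: full span → s += 19 → s = 19.0000
seg 3 [58.8°–127.5°] cycloidal, h=27: full span → s += 27 → s = 46.0000
seg 4 [127.5°–212.7°] uniform, h=29: full span → s += 29 → s = 75.0000
seg 5 [212.7°–360°] uniform, h=5: θ=326.3° here. β=113.6, B=147.3. 5·113.6/147.3 = 3.8561 → s = 78.8561
radial distance = base radius + s = 50 + 78.8561 = 128.8561

128.8561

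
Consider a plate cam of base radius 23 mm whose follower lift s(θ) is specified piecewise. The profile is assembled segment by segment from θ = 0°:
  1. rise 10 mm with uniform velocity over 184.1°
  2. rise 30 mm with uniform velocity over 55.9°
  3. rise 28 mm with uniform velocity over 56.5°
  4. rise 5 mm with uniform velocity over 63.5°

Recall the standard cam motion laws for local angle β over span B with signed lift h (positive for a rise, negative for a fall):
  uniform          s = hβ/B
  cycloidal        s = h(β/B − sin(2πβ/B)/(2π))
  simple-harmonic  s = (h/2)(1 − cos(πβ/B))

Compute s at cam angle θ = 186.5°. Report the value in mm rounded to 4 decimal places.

seg 1 [0°–184.1°] uniform, h=10: full span → s += 10 → s = 10.0000
seg 2 [184.1°–240°] uniform, h=30: θ=186.5° here. β=2.4, B=55.9. 30·2.4/55.9 = 1.2880 → s = 11.2880

11.2880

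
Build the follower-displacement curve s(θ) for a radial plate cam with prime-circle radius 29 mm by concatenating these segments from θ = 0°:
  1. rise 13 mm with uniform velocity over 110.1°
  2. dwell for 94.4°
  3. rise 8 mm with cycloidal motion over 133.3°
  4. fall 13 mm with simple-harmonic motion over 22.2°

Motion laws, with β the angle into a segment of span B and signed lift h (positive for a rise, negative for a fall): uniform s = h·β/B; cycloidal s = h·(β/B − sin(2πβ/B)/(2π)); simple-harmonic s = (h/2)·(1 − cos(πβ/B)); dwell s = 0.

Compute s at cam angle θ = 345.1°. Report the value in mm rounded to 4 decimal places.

seg 1 [0°–110.1°] uniform, h=13: full span → s += 13 → s = 13.0000
seg 2 [110.1°–204.5°] dwell: s stays 13.0000
seg 3 [204.5°–337.8°] cycloidal, h=8: full span → s += 8 → s = 21.0000
seg 4 [337.8°–360°] simple-harmonic, h=-13: θ=345.1° here. β=7.3, B=22.2. -13/2·(1 − cos(π·0.3288)) = -3.1707 → s = 17.8293

17.8293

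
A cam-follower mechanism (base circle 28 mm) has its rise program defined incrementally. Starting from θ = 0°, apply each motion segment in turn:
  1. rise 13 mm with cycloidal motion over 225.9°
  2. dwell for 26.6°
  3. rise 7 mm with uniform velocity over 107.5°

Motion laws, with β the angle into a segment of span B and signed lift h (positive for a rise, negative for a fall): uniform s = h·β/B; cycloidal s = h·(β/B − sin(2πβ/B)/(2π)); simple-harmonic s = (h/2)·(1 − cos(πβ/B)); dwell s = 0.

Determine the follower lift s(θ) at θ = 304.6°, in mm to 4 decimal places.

seg 1 [0°–225.9°] cycloidal, h=13: full span → s += 13 → s = 13.0000
seg 2 [225.9°–252.5°] dwell: s stays 13.0000
seg 3 [252.5°–360°] uniform, h=7: θ=304.6° here. β=52.1, B=107.5. 7·52.1/107.5 = 3.3926 → s = 16.3926

16.3926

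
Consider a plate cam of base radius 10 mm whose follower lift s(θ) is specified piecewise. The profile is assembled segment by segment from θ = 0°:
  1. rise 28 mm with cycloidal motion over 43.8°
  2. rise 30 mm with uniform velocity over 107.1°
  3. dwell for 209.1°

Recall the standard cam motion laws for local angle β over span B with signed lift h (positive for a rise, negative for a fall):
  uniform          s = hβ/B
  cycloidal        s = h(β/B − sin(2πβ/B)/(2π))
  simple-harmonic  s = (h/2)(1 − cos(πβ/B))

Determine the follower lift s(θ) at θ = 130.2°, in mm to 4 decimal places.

seg 1 [0°–43.8°] cycloidal, h=28: full span → s += 28 → s = 28.0000
seg 2 [43.8°–150.9°] uniform, h=30: θ=130.2° here. β=86.4, B=107.1. 30·86.4/107.1 = 24.2017 → s = 52.2017

52.2017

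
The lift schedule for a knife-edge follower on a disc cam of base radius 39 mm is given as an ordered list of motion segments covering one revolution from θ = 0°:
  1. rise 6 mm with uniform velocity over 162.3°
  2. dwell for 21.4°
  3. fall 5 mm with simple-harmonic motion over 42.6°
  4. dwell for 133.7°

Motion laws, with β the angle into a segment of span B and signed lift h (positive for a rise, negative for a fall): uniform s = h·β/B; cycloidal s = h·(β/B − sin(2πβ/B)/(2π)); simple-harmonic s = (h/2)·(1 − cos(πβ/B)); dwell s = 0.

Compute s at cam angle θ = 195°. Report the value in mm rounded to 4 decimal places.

seg 1 [0°–162.3°] uniform, h=6: full span → s += 6 → s = 6.0000
seg 2 [162.3°–183.7°] dwell: s stays 6.0000
seg 3 [183.7°–226.3°] simple-harmonic, h=-5: θ=195° here. β=11.3, B=42.6. -5/2·(1 − cos(π·0.2653)) = -0.8190 → s = 5.1810

5.1810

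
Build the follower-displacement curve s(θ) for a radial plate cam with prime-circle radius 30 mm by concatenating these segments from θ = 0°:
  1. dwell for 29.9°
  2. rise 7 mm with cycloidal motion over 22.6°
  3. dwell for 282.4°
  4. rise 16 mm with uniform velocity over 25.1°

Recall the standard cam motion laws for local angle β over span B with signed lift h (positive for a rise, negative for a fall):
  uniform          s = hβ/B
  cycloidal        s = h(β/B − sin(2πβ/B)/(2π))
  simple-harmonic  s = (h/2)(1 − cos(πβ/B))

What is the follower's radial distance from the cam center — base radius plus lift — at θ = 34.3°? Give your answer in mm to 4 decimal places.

seg 1 [0°–29.9°] dwell: s stays 0.0000
seg 2 [29.9°–52.5°] cycloidal, h=7: θ=34.3° here. β=4.4, B=22.6. 7·(0.1947 − sin(2π·0.1947)/(2π)) = 0.3153 → s = 0.3153
radial distance = base radius + s = 30 + 0.3153 = 30.3153

30.3153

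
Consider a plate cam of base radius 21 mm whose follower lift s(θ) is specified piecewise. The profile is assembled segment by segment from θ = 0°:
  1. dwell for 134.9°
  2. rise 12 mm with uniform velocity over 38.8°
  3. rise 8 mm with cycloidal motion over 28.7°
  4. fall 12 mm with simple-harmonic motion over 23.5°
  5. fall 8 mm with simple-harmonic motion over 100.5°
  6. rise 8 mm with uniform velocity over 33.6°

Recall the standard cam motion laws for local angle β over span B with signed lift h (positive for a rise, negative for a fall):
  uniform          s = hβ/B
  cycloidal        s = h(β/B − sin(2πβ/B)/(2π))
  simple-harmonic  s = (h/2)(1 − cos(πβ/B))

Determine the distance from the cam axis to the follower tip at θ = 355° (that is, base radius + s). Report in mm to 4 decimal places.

seg 1 [0°–134.9°] dwell: s stays 0.0000
seg 2 [134.9°–173.7°] uniform, h=12: full span → s += 12 → s = 12.0000
seg 3 [173.7°–202.4°] cycloidal, h=8: full span → s += 8 → s = 20.0000
seg 4 [202.4°–225.9°] simple-harmonic, h=-12: full span → s += -12 → s = 8.0000
seg 5 [225.9°–326.4°] simple-harmonic, h=-8: full span → s += -8 → s = 0.0000
seg 6 [326.4°–360°] uniform, h=8: θ=355° here. β=28.6, B=33.6. 8·28.6/33.6 = 6.8095 → s = 6.8095
radial distance = base radius + s = 21 + 6.8095 = 27.8095

27.8095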